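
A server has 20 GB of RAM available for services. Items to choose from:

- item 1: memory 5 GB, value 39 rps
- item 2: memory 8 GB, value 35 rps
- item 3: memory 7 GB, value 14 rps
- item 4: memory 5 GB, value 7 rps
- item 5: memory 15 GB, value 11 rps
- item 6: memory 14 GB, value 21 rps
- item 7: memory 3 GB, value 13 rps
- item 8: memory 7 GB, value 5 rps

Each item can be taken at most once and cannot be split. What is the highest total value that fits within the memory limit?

88 rps

Check high-value combinations within 20 GB:
- item 1+item 2+item 3: memory 5+8+7=20, value 39+35+14=88
- item 1+item 2+item 7: memory 5+8+3=16, value 39+35+13=87
- item 1+item 2+item 4: memory 5+8+5=18, value 39+35+7=81
- item 1+item 2+item 8: memory 5+8+7=20, value 39+35+5=79
Best: 88 rps.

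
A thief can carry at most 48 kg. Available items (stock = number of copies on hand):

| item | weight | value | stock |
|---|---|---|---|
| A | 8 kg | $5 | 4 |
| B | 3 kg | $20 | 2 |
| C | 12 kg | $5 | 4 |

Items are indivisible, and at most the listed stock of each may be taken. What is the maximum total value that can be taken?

$60

Best selections within weight 48 and stock limits:
- 4×A + 2×B: weight 38, value 60
- 3×A + 2×B + 1×C: weight 42, value 60
Best: $60.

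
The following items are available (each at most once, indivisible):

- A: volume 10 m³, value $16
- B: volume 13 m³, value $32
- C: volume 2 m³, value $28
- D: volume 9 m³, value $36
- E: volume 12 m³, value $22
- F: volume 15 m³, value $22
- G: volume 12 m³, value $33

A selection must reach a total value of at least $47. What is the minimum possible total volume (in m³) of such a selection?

Subsets with value ≥ 47, sorted by total volume:
- C+D: volume 11, value 64
- C+G: volume 14, value 61
- C+E: volume 14, value 50
- B+C: volume 15, value 60
Minimum volume: 11 m³.

11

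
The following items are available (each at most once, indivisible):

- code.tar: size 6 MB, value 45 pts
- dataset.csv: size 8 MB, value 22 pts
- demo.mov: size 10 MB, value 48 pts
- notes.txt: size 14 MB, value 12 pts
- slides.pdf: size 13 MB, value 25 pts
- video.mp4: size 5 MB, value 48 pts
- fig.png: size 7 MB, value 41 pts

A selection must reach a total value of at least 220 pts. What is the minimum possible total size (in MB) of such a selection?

49

Subsets with value ≥ 220, sorted by total size:
- code.tar+dataset.csv+demo.mov+slides.pdf+video.mp4+fig.png: size 49, value 229
- code.tar+dataset.csv+demo.mov+notes.txt+slides.pdf+video.mp4+fig.png: size 63, value 241
Minimum size: 49 MB.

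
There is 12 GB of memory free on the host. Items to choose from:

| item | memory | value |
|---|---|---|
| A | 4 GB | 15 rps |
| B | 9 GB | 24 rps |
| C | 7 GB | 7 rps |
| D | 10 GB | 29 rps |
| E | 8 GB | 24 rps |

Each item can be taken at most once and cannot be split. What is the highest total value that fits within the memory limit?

39 rps

This is a 0/1 knapsack; check combinations near the capacity.
- A+E: memory 4+8=12, value 15+24=39
- D: memory 10, value 29
- E: memory 8, value 24
Best: 39 rps.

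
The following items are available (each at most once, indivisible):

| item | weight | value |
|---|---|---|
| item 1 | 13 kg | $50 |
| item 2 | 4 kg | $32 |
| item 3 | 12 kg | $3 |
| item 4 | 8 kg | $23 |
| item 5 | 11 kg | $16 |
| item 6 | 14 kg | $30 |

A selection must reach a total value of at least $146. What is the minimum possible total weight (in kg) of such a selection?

50

Subsets with value ≥ 146, sorted by total weight:
- item 1+item 2+item 4+item 5+item 6: weight 50, value 151
- item 1+item 2+item 3+item 4+item 5+item 6: weight 62, value 154
Minimum weight: 50 kg.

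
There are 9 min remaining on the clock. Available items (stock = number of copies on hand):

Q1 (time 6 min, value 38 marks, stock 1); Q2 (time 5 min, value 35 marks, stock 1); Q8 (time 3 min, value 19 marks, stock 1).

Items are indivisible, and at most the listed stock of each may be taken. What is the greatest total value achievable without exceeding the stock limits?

57 marks

Top feasible selections:
- 1×Q1 + 1×Q8: time 9, value 57
- 1×Q2 + 1×Q8: time 8, value 54
- 1×Q1: time 6, value 38
- 1×Q2: time 5, value 35
Best: 57 marks.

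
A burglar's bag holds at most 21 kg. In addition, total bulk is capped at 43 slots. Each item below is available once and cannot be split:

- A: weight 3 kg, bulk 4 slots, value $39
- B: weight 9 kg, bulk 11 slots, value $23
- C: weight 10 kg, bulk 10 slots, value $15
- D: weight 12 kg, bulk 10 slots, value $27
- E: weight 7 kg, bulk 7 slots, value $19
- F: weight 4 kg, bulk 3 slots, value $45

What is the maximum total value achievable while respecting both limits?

Feasible sets respecting both limits:
- A+D+F: weight 19, bulk 17, value 111
- A+B+F: weight 16, bulk 18, value 107
- A+E+F: weight 14, bulk 14, value 103
- A+C+F: weight 17, bulk 17, value 99
Best: $111.

$111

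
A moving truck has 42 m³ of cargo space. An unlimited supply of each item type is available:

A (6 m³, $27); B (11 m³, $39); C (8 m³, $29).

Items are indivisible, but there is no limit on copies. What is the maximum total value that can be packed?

Best value-per-unit is A at 27/6, and filling with it alone uses volume 7×6=42. No mix of the others beats 7×27 = 189.

$189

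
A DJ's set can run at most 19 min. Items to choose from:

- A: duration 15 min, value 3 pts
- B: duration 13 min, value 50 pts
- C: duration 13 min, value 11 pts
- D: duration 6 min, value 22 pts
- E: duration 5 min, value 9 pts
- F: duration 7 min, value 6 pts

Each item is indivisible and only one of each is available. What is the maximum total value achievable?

Check high-value combinations within 19 min:
- B+D: duration 13+6=19, value 50+22=72
- B+E: duration 13+5=18, value 50+9=59
- B: duration 13, value 50
Best: 72 pts.

72 pts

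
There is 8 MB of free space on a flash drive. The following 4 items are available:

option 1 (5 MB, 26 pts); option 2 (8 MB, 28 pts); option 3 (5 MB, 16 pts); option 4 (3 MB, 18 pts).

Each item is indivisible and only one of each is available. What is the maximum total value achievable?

Check high-value combinations within 8 MB:
- option 1+option 4: size 5+3=8, value 26+18=44
- option 3+option 4: size 5+3=8, value 16+18=34
- option 2: size 8, value 28
- option 1: size 5, value 26
Best: 44 pts.

44 pts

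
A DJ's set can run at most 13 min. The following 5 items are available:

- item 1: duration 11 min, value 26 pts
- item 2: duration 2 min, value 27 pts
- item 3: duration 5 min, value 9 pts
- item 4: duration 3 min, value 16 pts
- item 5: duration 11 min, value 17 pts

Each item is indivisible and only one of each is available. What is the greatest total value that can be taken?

53 pts

Check high-value combinations within 13 min:
- item 1+item 2: duration 11+2=13, value 26+27=53
- item 2+item 3+item 4: duration 2+5+3=10, value 27+9+16=52
- item 2+item 5: duration 2+11=13, value 27+17=44
Best: 53 pts.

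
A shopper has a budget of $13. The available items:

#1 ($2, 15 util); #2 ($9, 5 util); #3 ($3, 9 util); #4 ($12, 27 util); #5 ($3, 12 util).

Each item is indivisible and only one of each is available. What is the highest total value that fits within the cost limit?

Check high-value combinations within $13:
- #1+#3+#5: cost 2+3+3=8, value 15+9+12=36
- #1+#5: cost 2+3=5, value 15+12=27
- #4: cost 12, value 27
Best: 36 util.

36 util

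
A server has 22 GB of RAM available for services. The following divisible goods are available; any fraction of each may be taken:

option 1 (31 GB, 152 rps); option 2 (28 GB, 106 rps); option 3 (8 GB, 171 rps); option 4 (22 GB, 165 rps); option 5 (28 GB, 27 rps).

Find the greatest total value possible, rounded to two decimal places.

Take in order of value per unit:
- option 3 (171/8 per unit): all 8 → value 171, running total 171.00
- option 4 (165/22 per unit): 14 of 22 → value 14×165/22 = 105.0000, running total 276.00
Total 276.00.

276.00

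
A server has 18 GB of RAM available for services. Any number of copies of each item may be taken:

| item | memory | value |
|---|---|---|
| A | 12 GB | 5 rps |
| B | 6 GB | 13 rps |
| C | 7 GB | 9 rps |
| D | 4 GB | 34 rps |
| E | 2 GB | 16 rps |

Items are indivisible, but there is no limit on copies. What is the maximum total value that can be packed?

Best value-per-unit is D at 34/4; filling with it alone gives 4×34 = 136.
Optimal mix: 4×D + 1×E → memory 18, value 152.

152 rps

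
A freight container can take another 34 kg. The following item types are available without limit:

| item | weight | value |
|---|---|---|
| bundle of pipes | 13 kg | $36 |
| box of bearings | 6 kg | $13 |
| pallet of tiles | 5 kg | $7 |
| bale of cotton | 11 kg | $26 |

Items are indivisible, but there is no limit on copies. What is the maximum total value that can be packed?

$85

Best value-per-unit is bundle of pipes at 36/13; filling with it alone gives 2×36 = 72.
Optimal mix: 2×bundle of pipes + 1×box of bearings → weight 32, value 85.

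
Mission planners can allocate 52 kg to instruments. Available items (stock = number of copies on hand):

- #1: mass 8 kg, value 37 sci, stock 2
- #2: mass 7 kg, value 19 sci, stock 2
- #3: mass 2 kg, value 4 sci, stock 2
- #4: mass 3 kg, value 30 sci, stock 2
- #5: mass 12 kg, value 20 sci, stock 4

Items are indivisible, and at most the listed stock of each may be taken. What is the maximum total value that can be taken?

200 sci

Best selections within mass 52 and stock limits:
- 2×#1 + 2×#2 + 2×#3 + 2×#4 + 1×#5: mass 52, value 200
- 2×#1 + 2×#2 + 1×#3 + 2×#4 + 1×#5: mass 50, value 196
- 2×#1 + 2×#2 + 2×#4 + 1×#5: mass 48, value 192
Best: 200 sci.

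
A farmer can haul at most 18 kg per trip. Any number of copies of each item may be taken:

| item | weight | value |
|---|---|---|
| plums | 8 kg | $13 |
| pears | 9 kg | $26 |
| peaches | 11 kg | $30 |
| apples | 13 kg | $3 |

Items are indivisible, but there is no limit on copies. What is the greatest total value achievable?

Best value-per-unit is pears at 26/9, and filling with it alone uses weight 2×9=18. No mix of the others beats 2×26 = 52.

$52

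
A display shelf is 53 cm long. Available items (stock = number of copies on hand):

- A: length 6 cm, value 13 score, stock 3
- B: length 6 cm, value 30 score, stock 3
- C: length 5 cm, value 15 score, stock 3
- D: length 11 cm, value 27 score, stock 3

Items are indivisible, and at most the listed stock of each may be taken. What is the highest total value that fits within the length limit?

Best selections within length 53 and stock limits:
- 1×A + 3×B + 3×C + 1×D: length 50, value 175
- 3×B + 2×C + 2×D: length 50, value 174
- 3×A + 3×B + 3×C: length 51, value 174
- 2×A + 3×B + 2×C + 1×D: length 51, value 173
Best: 175 score.

175 score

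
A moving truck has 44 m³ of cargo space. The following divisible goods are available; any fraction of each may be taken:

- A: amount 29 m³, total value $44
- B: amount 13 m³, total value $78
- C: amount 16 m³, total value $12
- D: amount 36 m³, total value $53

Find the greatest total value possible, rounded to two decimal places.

Take in order of value per unit:
- B (78/13 per unit): all 13 → value 78, running total 78.00
- A (44/29 per unit): all 29 → value 44, running total 122.00
- D (53/36 per unit): 2 of 36 → value 2×53/36 = 2.9444, running total 124.94
Total 124.94.

124.94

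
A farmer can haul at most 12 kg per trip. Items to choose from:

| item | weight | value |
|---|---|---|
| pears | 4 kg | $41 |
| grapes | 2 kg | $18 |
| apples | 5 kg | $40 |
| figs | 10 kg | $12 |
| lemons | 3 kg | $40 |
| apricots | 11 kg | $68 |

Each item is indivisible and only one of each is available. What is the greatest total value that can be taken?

Check high-value combinations within 12 kg:
- pears+apples+lemons: weight 4+5+3=12, value 41+40+40=121
- pears+grapes+lemons: weight 4+2+3=9, value 41+18+40=99
- pears+grapes+apples: weight 4+2+5=11, value 41+18+40=99
Best: $121.

$121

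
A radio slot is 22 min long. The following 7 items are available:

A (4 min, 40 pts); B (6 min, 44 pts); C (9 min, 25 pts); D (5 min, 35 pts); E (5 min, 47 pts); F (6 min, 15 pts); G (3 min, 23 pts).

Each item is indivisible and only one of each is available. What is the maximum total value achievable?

Check high-value combinations within 22 min:
- A+B+D+E: duration 4+6+5+5=20, value 40+44+35+47=166
- A+B+E+G: duration 4+6+5+3=18, value 40+44+47+23=154
- B+D+E+G: duration 6+5+5+3=19, value 44+35+47+23=149
- A+B+E+F: duration 4+6+5+6=21, value 40+44+47+15=146
Best: 166 pts.

166 pts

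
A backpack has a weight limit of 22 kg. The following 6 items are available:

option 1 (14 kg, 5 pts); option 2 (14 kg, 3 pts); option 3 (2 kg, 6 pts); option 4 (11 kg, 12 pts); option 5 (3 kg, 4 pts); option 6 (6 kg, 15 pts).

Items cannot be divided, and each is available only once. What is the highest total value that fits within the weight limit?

37 pts

Check high-value combinations within 22 kg:
- option 3+option 4+option 5+option 6: weight 2+11+3+6=22, value 6+12+4+15=37
- option 3+option 4+option 6: weight 2+11+6=19, value 6+12+15=33
- option 4+option 5+option 6: weight 11+3+6=20, value 12+4+15=31
- option 4+option 6: weight 11+6=17, value 12+15=27
- option 1+option 3+option 6: weight 14+2+6=22, value 5+6+15=26
Best: 37 pts.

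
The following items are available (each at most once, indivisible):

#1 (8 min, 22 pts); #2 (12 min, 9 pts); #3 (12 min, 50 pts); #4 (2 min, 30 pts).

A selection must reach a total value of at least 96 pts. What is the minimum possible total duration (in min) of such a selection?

Subsets with value ≥ 96, sorted by total duration:
- #1+#3+#4: duration 22, value 102
- #1+#2+#3+#4: duration 34, value 111
Minimum duration: 22 min.

22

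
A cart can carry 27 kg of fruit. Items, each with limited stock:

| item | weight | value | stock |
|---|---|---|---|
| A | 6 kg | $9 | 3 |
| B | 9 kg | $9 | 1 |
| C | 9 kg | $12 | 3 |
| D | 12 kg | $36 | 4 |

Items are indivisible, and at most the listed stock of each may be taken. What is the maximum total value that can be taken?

Best selections within weight 27 and stock limits:
- 2×D: weight 24, value 72
- 1×A + 1×C + 1×D: weight 27, value 57
- 2×A + 1×D: weight 24, value 54
Best: $72.

$72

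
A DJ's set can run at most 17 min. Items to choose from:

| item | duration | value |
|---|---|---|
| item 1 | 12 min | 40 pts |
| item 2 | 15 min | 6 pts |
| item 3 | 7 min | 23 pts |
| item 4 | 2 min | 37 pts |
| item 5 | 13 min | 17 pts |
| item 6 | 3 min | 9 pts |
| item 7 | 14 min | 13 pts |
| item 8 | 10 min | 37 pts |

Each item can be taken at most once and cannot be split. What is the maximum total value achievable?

This is a 0/1 knapsack; check combinations near the capacity.
- item 1+item 4+item 6: duration 12+2+3=17, value 40+37+9=86
- item 4+item 6+item 8: duration 2+3+10=15, value 37+9+37=83
- item 1+item 4: duration 12+2=14, value 40+37=77
Best: 86 pts.

86 pts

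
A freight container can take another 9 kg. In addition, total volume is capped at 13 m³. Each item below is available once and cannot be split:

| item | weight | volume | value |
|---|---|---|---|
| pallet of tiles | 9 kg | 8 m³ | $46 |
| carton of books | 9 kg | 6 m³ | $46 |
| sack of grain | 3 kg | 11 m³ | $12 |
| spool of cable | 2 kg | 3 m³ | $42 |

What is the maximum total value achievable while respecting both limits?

Feasible sets respecting both limits:
- pallet of tiles: weight 9, volume 8, value 46
- carton of books: weight 9, volume 6, value 46
- spool of cable: weight 2, volume 3, value 42
- sack of grain: weight 3, volume 11, value 12
Best: $46.

$46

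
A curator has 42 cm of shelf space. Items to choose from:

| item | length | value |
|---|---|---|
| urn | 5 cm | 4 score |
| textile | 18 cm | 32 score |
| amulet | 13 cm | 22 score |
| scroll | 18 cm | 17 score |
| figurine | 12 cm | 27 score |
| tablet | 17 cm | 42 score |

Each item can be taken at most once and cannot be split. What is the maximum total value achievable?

91 score

Check high-value combinations within 42 cm:
- amulet+figurine+tablet: length 13+12+17=42, value 22+27+42=91
- urn+textile+tablet: length 5+18+17=40, value 4+32+42=78
- textile+tablet: length 18+17=35, value 32+42=74
- urn+figurine+tablet: length 5+12+17=34, value 4+27+42=73
- figurine+tablet: length 12+17=29, value 27+42=69
Best: 91 score.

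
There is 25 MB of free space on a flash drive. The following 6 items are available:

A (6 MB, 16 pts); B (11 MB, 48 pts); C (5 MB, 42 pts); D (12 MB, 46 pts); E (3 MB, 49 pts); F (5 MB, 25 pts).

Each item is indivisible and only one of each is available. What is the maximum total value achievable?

Check high-value combinations within 25 MB:
- B+C+E+F: size 11+5+3+5=24, value 48+42+49+25=164
- C+D+E+F: size 5+12+3+5=25, value 42+46+49+25=162
- A+B+C+E: size 6+11+5+3=25, value 16+48+42+49=155
- B+C+E: size 11+5+3=19, value 48+42+49=139
Best: 164 pts.

164 pts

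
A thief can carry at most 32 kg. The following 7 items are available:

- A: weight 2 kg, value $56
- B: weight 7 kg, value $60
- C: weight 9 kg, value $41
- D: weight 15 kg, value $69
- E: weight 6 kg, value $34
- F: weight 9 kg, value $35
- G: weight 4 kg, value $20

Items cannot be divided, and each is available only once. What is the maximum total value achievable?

Check high-value combinations within 32 kg:
- A+B+D+E: weight 2+7+15+6=30, value 56+60+69+34=219
- A+B+C+F+G: weight 2+7+9+9+4=31, value 56+60+41+35+20=212
- A+B+C+E+G: weight 2+7+9+6+4=28, value 56+60+41+34+20=211
- A+B+D+G: weight 2+7+15+4=28, value 56+60+69+20=205
- A+B+E+F+G: weight 2+7+6+9+4=28, value 56+60+34+35+20=205
Best: $219.

$219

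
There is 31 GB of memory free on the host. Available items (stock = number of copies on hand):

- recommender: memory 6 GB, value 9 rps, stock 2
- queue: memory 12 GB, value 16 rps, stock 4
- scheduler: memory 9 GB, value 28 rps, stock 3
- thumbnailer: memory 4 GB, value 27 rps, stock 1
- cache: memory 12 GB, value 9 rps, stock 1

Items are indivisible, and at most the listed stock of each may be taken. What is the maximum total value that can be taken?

Top feasible selections:
- 3×scheduler + 1×thumbnailer: memory 31, value 111
- 1×recommender + 2×scheduler + 1×thumbnailer: memory 28, value 92
- 3×scheduler: memory 27, value 84
- 2×scheduler + 1×thumbnailer: memory 22, value 83
Best: 111 rps.

111 rps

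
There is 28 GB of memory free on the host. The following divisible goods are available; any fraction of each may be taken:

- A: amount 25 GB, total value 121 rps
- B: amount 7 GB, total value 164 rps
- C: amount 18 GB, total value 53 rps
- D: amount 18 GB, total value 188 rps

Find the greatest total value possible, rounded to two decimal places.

366.52

Take in order of value per unit:
- B (164/7 per unit): all 7 → value 164, running total 164.00
- D (188/18 per unit): all 18 → value 188, running total 352.00
- A (121/25 per unit): 3 of 25 → value 3×121/25 = 14.5200, running total 366.52
Total 366.52.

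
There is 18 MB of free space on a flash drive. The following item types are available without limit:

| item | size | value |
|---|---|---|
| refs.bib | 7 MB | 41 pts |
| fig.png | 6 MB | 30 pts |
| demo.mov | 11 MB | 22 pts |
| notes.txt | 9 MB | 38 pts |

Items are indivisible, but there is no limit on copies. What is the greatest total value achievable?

90 pts

Best value-per-unit is refs.bib at 41/7; filling with it alone gives 2×41 = 82.
Optimal mix: 3×fig.png → size 18, value 90.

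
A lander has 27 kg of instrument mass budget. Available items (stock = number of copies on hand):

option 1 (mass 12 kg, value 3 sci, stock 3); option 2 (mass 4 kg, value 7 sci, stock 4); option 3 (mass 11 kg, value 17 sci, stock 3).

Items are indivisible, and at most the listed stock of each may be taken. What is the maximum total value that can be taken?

Best selections within mass 27 and stock limits:
- 4×option 2 + 1×option 3: mass 27, value 45
- 1×option 2 + 2×option 3: mass 26, value 41
- 3×option 2 + 1×option 3: mass 23, value 38
Best: 45 sci.

45 sci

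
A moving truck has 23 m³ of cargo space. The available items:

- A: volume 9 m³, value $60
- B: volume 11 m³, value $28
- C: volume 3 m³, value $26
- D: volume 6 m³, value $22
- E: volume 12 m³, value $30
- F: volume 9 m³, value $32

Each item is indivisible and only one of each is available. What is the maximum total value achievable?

$118

Check high-value combinations within 23 m³:
- A+C+F: volume 9+3+9=21, value 60+26+32=118
- A+B+C: volume 9+11+3=23, value 60+28+26=114
- A+C+D: volume 9+3+6=18, value 60+26+22=108
- A+F: volume 9+9=18, value 60+32=92
Best: $118.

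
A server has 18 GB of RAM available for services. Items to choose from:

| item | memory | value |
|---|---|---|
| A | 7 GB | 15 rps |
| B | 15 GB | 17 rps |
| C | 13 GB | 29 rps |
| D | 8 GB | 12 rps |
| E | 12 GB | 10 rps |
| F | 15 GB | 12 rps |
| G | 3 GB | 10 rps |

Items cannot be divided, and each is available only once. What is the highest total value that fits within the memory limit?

Check high-value combinations within 18 GB:
- C+G: memory 13+3=16, value 29+10=39
- A+D+G: memory 7+8+3=18, value 15+12+10=37
- C: memory 13, value 29
- A+D: memory 7+8=15, value 15+12=27
Best: 39 rps.

39 rps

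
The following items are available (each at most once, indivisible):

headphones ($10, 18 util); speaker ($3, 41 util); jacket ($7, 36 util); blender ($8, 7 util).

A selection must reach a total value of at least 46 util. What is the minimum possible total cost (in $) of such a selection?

10

Subsets with value ≥ 46, sorted by total cost:
- speaker+jacket: cost 10, value 77
- speaker+blender: cost 11, value 48
- headphones+speaker: cost 13, value 59
Minimum cost: 10 $.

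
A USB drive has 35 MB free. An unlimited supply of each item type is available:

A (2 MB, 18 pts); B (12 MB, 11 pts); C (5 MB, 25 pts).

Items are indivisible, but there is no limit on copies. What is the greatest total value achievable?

306 pts

Best value-per-unit is A at 18/2, and filling with it alone uses size 17×2=34. No mix of the others beats 17×18 = 306.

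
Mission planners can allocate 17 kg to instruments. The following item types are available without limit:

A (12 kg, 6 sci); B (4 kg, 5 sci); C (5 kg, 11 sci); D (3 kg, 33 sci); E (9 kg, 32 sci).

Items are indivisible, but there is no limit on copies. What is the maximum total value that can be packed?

165 sci

Best value-per-unit is D at 33/3, and filling with it alone uses mass 5×3=15. No mix of the others beats 5×33 = 165.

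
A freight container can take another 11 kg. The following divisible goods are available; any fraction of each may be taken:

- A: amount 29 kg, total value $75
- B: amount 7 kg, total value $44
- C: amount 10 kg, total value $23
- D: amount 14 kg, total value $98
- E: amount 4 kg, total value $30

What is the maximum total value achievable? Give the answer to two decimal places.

79.00

Take in order of value per unit:
- E (30/4 per unit): all 4 → value 30, running total 30.00
- D (98/14 per unit): 7 of 14 → value 7×98/14 = 49.0000, running total 79.00
Total 79.00.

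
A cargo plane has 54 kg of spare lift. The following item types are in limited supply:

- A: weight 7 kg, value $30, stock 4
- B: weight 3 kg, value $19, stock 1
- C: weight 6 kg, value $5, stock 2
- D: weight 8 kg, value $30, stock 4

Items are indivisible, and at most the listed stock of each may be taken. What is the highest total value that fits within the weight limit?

Top feasible selections:
- 4×A + 3×D: weight 52, value 210
- 3×A + 4×D: weight 53, value 210
Best: $210.

$210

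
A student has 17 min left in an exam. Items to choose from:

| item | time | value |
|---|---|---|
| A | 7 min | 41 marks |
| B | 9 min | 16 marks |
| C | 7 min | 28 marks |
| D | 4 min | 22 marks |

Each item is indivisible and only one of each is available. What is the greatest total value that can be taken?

69 marks

This is a 0/1 knapsack; check combinations near the capacity.
- A+C: time 7+7=14, value 41+28=69
- A+D: time 7+4=11, value 41+22=63
- A+B: time 7+9=16, value 41+16=57
- C+D: time 7+4=11, value 28+22=50
Best: 69 marks.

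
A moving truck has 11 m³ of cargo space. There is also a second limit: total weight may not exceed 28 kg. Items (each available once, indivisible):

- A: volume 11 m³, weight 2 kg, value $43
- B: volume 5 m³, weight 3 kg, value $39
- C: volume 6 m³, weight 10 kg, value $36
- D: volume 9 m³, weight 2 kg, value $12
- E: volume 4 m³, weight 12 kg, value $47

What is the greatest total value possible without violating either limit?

Feasible sets respecting both limits:
- B+E: volume 9, weight 15, value 86
- C+E: volume 10, weight 22, value 83
- B+C: volume 11, weight 13, value 75
- E: volume 4, weight 12, value 47
Best: $86.

$86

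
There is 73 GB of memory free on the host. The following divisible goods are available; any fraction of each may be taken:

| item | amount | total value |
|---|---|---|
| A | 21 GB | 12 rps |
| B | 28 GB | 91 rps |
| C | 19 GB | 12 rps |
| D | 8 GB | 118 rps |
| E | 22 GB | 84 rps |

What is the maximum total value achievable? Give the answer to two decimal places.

302.47

Take in order of value per unit:
- D (118/8 per unit): all 8 → value 118, running total 118.00
- E (84/22 per unit): all 22 → value 84, running total 202.00
- B (91/28 per unit): all 28 → value 91, running total 293.00
- C (12/19 per unit): 15 of 19 → value 15×12/19 = 9.4737, running total 302.47
Total 302.47.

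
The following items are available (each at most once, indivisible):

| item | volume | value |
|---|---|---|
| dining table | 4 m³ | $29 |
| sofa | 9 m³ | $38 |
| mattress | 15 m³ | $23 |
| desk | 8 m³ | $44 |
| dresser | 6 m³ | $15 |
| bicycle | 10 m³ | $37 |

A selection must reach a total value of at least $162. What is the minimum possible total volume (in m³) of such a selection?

37

Subsets with value ≥ 162, sorted by total volume:
- dining table+sofa+desk+dresser+bicycle: volume 37, value 163
- dining table+sofa+mattress+desk+bicycle: volume 46, value 171
Minimum volume: 37 m³.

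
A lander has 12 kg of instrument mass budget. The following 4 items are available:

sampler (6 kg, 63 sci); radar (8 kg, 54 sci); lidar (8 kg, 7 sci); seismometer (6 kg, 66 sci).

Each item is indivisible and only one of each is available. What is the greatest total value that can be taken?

Check high-value combinations within 12 kg:
- sampler+seismometer: mass 6+6=12, value 63+66=129
- seismometer: mass 6, value 66
- sampler: mass 6, value 63
- radar: mass 8, value 54
- lidar: mass 8, value 7
Best: 129 sci.

129 sci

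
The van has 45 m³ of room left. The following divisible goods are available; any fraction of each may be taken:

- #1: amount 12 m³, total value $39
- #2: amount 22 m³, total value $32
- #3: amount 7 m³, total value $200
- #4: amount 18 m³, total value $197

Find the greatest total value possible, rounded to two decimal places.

Take in order of value per unit:
- #3 (200/7 per unit): all 7 → value 200, running total 200.00
- #4 (197/18 per unit): all 18 → value 197, running total 397.00
- #1 (39/12 per unit): all 12 → value 39, running total 436.00
- #2 (32/22 per unit): 8 of 22 → value 8×32/22 = 11.6364, running total 447.64
Total 447.64.

447.64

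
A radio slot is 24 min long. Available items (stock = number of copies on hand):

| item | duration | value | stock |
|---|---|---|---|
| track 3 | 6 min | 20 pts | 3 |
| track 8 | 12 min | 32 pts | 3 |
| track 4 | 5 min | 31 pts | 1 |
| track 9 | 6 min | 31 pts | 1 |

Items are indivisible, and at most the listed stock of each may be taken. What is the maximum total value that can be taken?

102 pts

Best selections within duration 24 and stock limits:
- 2×track 3 + 1×track 4 + 1×track 9: duration 23, value 102
- 1×track 8 + 1×track 4 + 1×track 9: duration 23, value 94
- 3×track 3 + 1×track 4: duration 23, value 91
Best: 102 pts.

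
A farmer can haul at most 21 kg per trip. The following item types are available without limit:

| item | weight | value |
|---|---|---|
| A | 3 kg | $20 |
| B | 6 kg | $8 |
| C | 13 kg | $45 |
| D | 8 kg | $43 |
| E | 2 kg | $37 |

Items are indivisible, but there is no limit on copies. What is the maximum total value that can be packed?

Best value-per-unit is E at 37/2, and filling with it alone uses weight 10×2=20. No mix of the others beats 10×37 = 370.

$370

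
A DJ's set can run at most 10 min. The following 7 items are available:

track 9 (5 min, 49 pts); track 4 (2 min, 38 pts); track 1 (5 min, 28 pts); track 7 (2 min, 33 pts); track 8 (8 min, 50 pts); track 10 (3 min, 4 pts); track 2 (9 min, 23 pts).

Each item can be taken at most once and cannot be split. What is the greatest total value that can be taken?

120 pts

Check high-value combinations within 10 min:
- track 9+track 4+track 7: duration 5+2+2=9, value 49+38+33=120
- track 4+track 1+track 7: duration 2+5+2=9, value 38+28+33=99
- track 9+track 4+track 10: duration 5+2+3=10, value 49+38+4=91
Best: 120 pts.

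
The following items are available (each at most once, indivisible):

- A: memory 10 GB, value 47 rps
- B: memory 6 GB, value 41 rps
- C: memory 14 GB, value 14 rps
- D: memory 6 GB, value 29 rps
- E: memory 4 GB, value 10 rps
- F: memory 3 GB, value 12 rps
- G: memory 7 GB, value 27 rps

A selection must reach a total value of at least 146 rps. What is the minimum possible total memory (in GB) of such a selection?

Subsets with value ≥ 146, sorted by total memory:
- A+B+D+F+G: memory 32, value 156
- A+B+D+E+G: memory 33, value 154
- A+B+D+E+F+G: memory 36, value 166
- A+B+C+D+G: memory 43, value 158
Minimum memory: 32 GB.

32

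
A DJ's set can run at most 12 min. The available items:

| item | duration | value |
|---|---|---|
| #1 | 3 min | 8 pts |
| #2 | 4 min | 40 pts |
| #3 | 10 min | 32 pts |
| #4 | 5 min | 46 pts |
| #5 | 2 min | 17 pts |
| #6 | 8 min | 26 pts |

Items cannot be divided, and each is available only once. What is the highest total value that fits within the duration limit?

103 pts

Check high-value combinations within 12 min:
- #2+#4+#5: duration 4+5+2=11, value 40+46+17=103
- #1+#2+#4: duration 3+4+5=12, value 8+40+46=94
- #2+#4: duration 4+5=9, value 40+46=86
Best: 103 pts.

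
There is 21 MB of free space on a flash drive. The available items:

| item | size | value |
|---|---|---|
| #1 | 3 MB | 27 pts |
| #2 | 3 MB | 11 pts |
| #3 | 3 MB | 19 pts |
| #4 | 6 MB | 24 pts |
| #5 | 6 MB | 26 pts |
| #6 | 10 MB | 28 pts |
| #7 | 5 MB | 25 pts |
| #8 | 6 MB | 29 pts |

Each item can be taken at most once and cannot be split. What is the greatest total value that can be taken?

112 pts

Check high-value combinations within 21 MB:
- #1+#2+#3+#5+#8: size 3+3+3+6+6=21, value 27+11+19+26+29=112
- #1+#2+#3+#7+#8: size 3+3+3+5+6=20, value 27+11+19+25+29=111
- #1+#2+#3+#4+#8: size 3+3+3+6+6=21, value 27+11+19+24+29=110
- #1+#2+#3+#5+#7: size 3+3+3+6+5=20, value 27+11+19+26+25=108
- #1+#5+#7+#8: size 3+6+5+6=20, value 27+26+25+29=107
Best: 112 pts.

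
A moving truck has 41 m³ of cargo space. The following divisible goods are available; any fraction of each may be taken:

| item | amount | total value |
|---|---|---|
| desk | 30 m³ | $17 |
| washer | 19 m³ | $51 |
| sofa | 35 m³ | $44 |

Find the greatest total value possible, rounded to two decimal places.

78.66

Take in order of value per unit:
- washer (51/19 per unit): all 19 → value 51, running total 51.00
- sofa (44/35 per unit): 22 of 35 → value 22×44/35 = 27.6571, running total 78.66
Total 78.66.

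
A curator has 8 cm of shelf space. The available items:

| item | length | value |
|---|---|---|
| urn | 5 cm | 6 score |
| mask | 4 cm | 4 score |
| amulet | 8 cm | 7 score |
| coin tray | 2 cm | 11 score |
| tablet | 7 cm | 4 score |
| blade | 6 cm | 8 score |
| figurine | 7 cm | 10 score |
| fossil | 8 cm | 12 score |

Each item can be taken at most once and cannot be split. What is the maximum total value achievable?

19 score

Check high-value combinations within 8 cm:
- coin tray+blade: length 2+6=8, value 11+8=19
- urn+coin tray: length 5+2=7, value 6+11=17
- mask+coin tray: length 4+2=6, value 4+11=15
- fossil: length 8, value 12
- coin tray: length 2, value 11
Best: 19 score.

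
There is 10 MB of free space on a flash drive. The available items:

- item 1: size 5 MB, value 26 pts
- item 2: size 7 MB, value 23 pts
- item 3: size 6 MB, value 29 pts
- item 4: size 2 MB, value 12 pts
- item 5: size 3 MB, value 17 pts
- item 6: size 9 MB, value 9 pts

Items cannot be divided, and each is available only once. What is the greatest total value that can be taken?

Check high-value combinations within 10 MB:
- item 1+item 4+item 5: size 5+2+3=10, value 26+12+17=55
- item 3+item 5: size 6+3=9, value 29+17=46
- item 1+item 5: size 5+3=8, value 26+17=43
Best: 55 pts.

55 pts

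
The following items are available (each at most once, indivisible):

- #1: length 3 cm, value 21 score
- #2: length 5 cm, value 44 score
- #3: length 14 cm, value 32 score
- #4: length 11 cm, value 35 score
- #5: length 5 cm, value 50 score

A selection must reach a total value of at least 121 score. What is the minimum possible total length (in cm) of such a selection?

21

Subsets with value ≥ 121, sorted by total length:
- #2+#4+#5: length 21, value 129
- #1+#2+#4+#5: length 24, value 150
- #2+#3+#5: length 24, value 126
Minimum length: 21 cm.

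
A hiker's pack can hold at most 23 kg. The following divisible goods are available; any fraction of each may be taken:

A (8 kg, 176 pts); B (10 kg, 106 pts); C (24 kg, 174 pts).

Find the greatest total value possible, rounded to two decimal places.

318.25

Take in order of value per unit:
- A (176/8 per unit): all 8 → value 176, running total 176.00
- B (106/10 per unit): all 10 → value 106, running total 282.00
- C (174/24 per unit): 5 of 24 → value 5×174/24 = 36.2500, running total 318.25
Total 318.25.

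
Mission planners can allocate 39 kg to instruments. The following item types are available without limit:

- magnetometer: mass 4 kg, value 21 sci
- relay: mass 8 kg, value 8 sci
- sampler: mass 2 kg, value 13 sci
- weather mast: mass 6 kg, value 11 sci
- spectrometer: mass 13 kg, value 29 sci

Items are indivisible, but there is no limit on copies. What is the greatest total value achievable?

Best value-per-unit is sampler at 13/2, and filling with it alone uses mass 19×2=38. No mix of the others beats 19×13 = 247.

247 sci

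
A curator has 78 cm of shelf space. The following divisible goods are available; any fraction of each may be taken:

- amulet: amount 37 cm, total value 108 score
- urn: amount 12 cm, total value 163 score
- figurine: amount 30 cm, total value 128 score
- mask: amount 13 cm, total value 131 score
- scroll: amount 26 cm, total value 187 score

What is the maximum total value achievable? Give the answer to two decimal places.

596.20

Take in order of value per unit:
- urn (163/12 per unit): all 12 → value 163, running total 163.00
- mask (131/13 per unit): all 13 → value 131, running total 294.00
- scroll (187/26 per unit): all 26 → value 187, running total 481.00
- figurine (128/30 per unit): 27 of 30 → value 27×128/30 = 115.2000, running total 596.20
Total 596.20.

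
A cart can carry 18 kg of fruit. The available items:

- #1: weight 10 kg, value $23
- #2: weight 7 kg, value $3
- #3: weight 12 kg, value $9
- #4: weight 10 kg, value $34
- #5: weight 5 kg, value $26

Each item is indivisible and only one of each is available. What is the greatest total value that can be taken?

$60

This is a 0/1 knapsack; check combinations near the capacity.
- #4+#5: weight 10+5=15, value 34+26=60
- #1+#5: weight 10+5=15, value 23+26=49
- #2+#4: weight 7+10=17, value 3+34=37
Best: $60.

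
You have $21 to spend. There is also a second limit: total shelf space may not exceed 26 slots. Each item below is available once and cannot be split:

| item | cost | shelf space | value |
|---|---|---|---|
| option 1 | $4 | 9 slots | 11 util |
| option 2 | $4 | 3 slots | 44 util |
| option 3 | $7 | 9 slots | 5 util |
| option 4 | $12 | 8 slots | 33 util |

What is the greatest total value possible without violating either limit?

88 util

Feasible sets respecting both limits:
- option 1+option 2+option 4: cost 20, shelf space 20, value 88
- option 2+option 4: cost 16, shelf space 11, value 77
- option 1+option 2+option 3: cost 15, shelf space 21, value 60
- option 1+option 2: cost 8, shelf space 12, value 55
Best: 88 util.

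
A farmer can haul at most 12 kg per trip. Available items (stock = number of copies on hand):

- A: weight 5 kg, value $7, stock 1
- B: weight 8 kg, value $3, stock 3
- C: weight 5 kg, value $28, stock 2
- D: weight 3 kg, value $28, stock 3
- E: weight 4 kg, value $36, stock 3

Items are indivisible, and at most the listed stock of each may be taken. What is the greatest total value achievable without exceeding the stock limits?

Best selections within weight 12 and stock limits:
- 3×E: weight 12, value 108
- 1×D + 2×E: weight 11, value 100
- 2×D + 1×E: weight 10, value 92
Best: $108.

$108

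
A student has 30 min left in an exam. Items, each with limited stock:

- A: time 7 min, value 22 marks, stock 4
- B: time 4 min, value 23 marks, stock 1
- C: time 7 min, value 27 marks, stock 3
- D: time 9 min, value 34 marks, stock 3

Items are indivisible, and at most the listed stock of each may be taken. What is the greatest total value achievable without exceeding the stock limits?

Top feasible selections:
- 1×B + 1×C + 2×D: time 29, value 118
- 3×C + 1×D: time 30, value 115
Best: 118 marks.

118 marks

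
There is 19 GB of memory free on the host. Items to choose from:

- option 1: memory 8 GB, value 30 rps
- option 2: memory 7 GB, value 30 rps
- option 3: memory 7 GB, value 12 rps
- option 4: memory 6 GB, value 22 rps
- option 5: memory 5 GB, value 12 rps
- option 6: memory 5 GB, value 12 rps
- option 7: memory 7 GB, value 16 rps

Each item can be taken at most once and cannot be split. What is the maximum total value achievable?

This is a 0/1 knapsack; check combinations near the capacity.
- option 2+option 4+option 5: memory 7+6+5=18, value 30+22+12=64
- option 2+option 4+option 6: memory 7+6+5=18, value 30+22+12=64
- option 1+option 4+option 5: memory 8+6+5=19, value 30+22+12=64
- option 1+option 4+option 6: memory 8+6+5=19, value 30+22+12=64
Best: 64 rps.

64 rps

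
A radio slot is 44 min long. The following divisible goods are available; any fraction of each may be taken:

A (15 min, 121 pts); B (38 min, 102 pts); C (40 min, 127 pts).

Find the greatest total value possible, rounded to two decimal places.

Take in order of value per unit:
- A (121/15 per unit): all 15 → value 121, running total 121.00
- C (127/40 per unit): 29 of 40 → value 29×127/40 = 92.0750, running total 213.08
Total 213.08.

213.08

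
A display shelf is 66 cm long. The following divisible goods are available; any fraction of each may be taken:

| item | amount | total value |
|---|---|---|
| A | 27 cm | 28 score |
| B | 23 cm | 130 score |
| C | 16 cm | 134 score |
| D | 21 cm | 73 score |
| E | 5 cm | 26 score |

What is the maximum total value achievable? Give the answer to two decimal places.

Take in order of value per unit:
- C (134/16 per unit): all 16 → value 134, running total 134.00
- B (130/23 per unit): all 23 → value 130, running total 264.00
- E (26/5 per unit): all 5 → value 26, running total 290.00
- D (73/21 per unit): all 21 → value 73, running total 363.00
- A (28/27 per unit): 1 of 27 → value 1×28/27 = 1.0370, running total 364.04
Total 364.04.

364.04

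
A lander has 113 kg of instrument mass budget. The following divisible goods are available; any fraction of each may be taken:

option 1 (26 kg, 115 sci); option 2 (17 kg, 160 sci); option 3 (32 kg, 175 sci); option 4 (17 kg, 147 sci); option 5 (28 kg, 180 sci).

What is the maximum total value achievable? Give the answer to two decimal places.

Take in order of value per unit:
- option 2 (160/17 per unit): all 17 → value 160, running total 160.00
- option 4 (147/17 per unit): all 17 → value 147, running total 307.00
- option 5 (180/28 per unit): all 28 → value 180, running total 487.00
- option 3 (175/32 per unit): all 32 → value 175, running total 662.00
- option 1 (115/26 per unit): 19 of 26 → value 19×115/26 = 84.0385, running total 746.04
Total 746.04.

746.04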